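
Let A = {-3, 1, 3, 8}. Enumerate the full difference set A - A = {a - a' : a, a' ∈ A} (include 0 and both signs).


A - A = {a - a' : a, a' ∈ A}.
Compute a - a' for each ordered pair (a, a'):
a = -3: -3--3=0, -3-1=-4, -3-3=-6, -3-8=-11
a = 1: 1--3=4, 1-1=0, 1-3=-2, 1-8=-7
a = 3: 3--3=6, 3-1=2, 3-3=0, 3-8=-5
a = 8: 8--3=11, 8-1=7, 8-3=5, 8-8=0
Collecting distinct values (and noting 0 appears from a-a):
A - A = {-11, -7, -6, -5, -4, -2, 0, 2, 4, 5, 6, 7, 11}
|A - A| = 13

A - A = {-11, -7, -6, -5, -4, -2, 0, 2, 4, 5, 6, 7, 11}


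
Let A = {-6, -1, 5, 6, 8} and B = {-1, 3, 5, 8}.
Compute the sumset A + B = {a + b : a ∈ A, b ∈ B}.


A + B = {a + b : a ∈ A, b ∈ B}.
Enumerate all |A|·|B| = 5·4 = 20 pairs (a, b) and collect distinct sums.
a = -6: -6+-1=-7, -6+3=-3, -6+5=-1, -6+8=2
a = -1: -1+-1=-2, -1+3=2, -1+5=4, -1+8=7
a = 5: 5+-1=4, 5+3=8, 5+5=10, 5+8=13
a = 6: 6+-1=5, 6+3=9, 6+5=11, 6+8=14
a = 8: 8+-1=7, 8+3=11, 8+5=13, 8+8=16
Collecting distinct sums: A + B = {-7, -3, -2, -1, 2, 4, 5, 7, 8, 9, 10, 11, 13, 14, 16}
|A + B| = 15

A + B = {-7, -3, -2, -1, 2, 4, 5, 7, 8, 9, 10, 11, 13, 14, 16}


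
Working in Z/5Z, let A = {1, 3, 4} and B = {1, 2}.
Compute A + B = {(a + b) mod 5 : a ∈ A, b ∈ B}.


Work in Z/5Z: reduce every sum a + b modulo 5.
Enumerate all 6 pairs:
a = 1: 1+1=2, 1+2=3
a = 3: 3+1=4, 3+2=0
a = 4: 4+1=0, 4+2=1
Distinct residues collected: {0, 1, 2, 3, 4}
|A + B| = 5 (out of 5 total residues).

A + B = {0, 1, 2, 3, 4}


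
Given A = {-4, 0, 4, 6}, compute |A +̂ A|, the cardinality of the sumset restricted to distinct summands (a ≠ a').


Restricted sumset: A +̂ A = {a + a' : a ∈ A, a' ∈ A, a ≠ a'}.
Equivalently, take A + A and drop any sum 2a that is achievable ONLY as a + a for a ∈ A (i.e. sums representable only with equal summands).
Enumerate pairs (a, a') with a < a' (symmetric, so each unordered pair gives one sum; this covers all a ≠ a'):
  -4 + 0 = -4
  -4 + 4 = 0
  -4 + 6 = 2
  0 + 4 = 4
  0 + 6 = 6
  4 + 6 = 10
Collected distinct sums: {-4, 0, 2, 4, 6, 10}
|A +̂ A| = 6
(Reference bound: |A +̂ A| ≥ 2|A| - 3 for |A| ≥ 2, with |A| = 4 giving ≥ 5.)

|A +̂ A| = 6


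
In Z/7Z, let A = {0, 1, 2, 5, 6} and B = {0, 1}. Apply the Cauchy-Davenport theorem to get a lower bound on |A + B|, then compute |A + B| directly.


Cauchy-Davenport: |A + B| ≥ min(p, |A| + |B| - 1) for A, B nonempty in Z/pZ.
|A| = 5, |B| = 2, p = 7.
CD lower bound = min(7, 5 + 2 - 1) = min(7, 6) = 6.
Compute A + B mod 7 directly:
a = 0: 0+0=0, 0+1=1
a = 1: 1+0=1, 1+1=2
a = 2: 2+0=2, 2+1=3
a = 5: 5+0=5, 5+1=6
a = 6: 6+0=6, 6+1=0
A + B = {0, 1, 2, 3, 5, 6}, so |A + B| = 6.
Verify: 6 ≥ 6? Yes ✓.

CD lower bound = 6, actual |A + B| = 6.


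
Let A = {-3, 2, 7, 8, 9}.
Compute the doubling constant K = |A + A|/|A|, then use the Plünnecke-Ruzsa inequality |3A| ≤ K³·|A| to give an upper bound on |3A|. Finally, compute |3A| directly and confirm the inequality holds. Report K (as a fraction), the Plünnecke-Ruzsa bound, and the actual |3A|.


|A| = 5.
Step 1: Compute A + A by enumerating all 25 pairs.
A + A = {-6, -1, 4, 5, 6, 9, 10, 11, 14, 15, 16, 17, 18}, so |A + A| = 13.
Step 2: Doubling constant K = |A + A|/|A| = 13/5 = 13/5 ≈ 2.6000.
Step 3: Plünnecke-Ruzsa gives |3A| ≤ K³·|A| = (2.6000)³ · 5 ≈ 87.8800.
Step 4: Compute 3A = A + A + A directly by enumerating all triples (a,b,c) ∈ A³; |3A| = 25.
Step 5: Check 25 ≤ 87.8800? Yes ✓.

K = 13/5, Plünnecke-Ruzsa bound K³|A| ≈ 87.8800, |3A| = 25, inequality holds.


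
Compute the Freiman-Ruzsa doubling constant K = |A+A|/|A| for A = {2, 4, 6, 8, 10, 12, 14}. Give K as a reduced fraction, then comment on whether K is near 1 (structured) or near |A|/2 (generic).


|A| = 7.
Compute A + A by enumerating all 49 pairs.
A + A = {4, 6, 8, 10, 12, 14, 16, 18, 20, 22, 24, 26, 28}, so |A + A| = 13.
K = |A + A| / |A| = 13/7 (already in lowest terms) ≈ 1.8571.
Reference: AP of size 7 gives K = 13/7 ≈ 1.8571; a fully generic set of size 7 gives K ≈ 4.0000.

|A| = 7, |A + A| = 13, K = 13/7.


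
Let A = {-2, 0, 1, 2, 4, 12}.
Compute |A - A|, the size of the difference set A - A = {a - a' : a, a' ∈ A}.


A - A = {a - a' : a, a' ∈ A}; |A| = 6.
Bounds: 2|A|-1 ≤ |A - A| ≤ |A|² - |A| + 1, i.e. 11 ≤ |A - A| ≤ 31.
Note: 0 ∈ A - A always (from a - a). The set is symmetric: if d ∈ A - A then -d ∈ A - A.
Enumerate nonzero differences d = a - a' with a > a' (then include -d):
Positive differences: {1, 2, 3, 4, 6, 8, 10, 11, 12, 14}
Full difference set: {0} ∪ (positive diffs) ∪ (negative diffs).
|A - A| = 1 + 2·10 = 21 (matches direct enumeration: 21).

|A - A| = 21


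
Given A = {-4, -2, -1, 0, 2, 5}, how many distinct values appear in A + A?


A + A = {a + a' : a, a' ∈ A}; |A| = 6.
General bounds: 2|A| - 1 ≤ |A + A| ≤ |A|(|A|+1)/2, i.e. 11 ≤ |A + A| ≤ 21.
Lower bound 2|A|-1 is attained iff A is an arithmetic progression.
Enumerate sums a + a' for a ≤ a' (symmetric, so this suffices):
a = -4: -4+-4=-8, -4+-2=-6, -4+-1=-5, -4+0=-4, -4+2=-2, -4+5=1
a = -2: -2+-2=-4, -2+-1=-3, -2+0=-2, -2+2=0, -2+5=3
a = -1: -1+-1=-2, -1+0=-1, -1+2=1, -1+5=4
a = 0: 0+0=0, 0+2=2, 0+5=5
a = 2: 2+2=4, 2+5=7
a = 5: 5+5=10
Distinct sums: {-8, -6, -5, -4, -3, -2, -1, 0, 1, 2, 3, 4, 5, 7, 10}
|A + A| = 15

|A + A| = 15


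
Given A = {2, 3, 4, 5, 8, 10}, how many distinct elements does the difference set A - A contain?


A - A = {a - a' : a, a' ∈ A}; |A| = 6.
Bounds: 2|A|-1 ≤ |A - A| ≤ |A|² - |A| + 1, i.e. 11 ≤ |A - A| ≤ 31.
Note: 0 ∈ A - A always (from a - a). The set is symmetric: if d ∈ A - A then -d ∈ A - A.
Enumerate nonzero differences d = a - a' with a > a' (then include -d):
Positive differences: {1, 2, 3, 4, 5, 6, 7, 8}
Full difference set: {0} ∪ (positive diffs) ∪ (negative diffs).
|A - A| = 1 + 2·8 = 17 (matches direct enumeration: 17).

|A - A| = 17


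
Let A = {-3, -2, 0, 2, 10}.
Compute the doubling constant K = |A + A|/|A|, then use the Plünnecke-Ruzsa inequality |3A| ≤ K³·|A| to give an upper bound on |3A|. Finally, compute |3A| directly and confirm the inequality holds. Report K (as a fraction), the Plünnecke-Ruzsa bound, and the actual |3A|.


|A| = 5.
Step 1: Compute A + A by enumerating all 25 pairs.
A + A = {-6, -5, -4, -3, -2, -1, 0, 2, 4, 7, 8, 10, 12, 20}, so |A + A| = 14.
Step 2: Doubling constant K = |A + A|/|A| = 14/5 = 14/5 ≈ 2.8000.
Step 3: Plünnecke-Ruzsa gives |3A| ≤ K³·|A| = (2.8000)³ · 5 ≈ 109.7600.
Step 4: Compute 3A = A + A + A directly by enumerating all triples (a,b,c) ∈ A³; |3A| = 26.
Step 5: Check 26 ≤ 109.7600? Yes ✓.

K = 14/5, Plünnecke-Ruzsa bound K³|A| ≈ 109.7600, |3A| = 26, inequality holds.


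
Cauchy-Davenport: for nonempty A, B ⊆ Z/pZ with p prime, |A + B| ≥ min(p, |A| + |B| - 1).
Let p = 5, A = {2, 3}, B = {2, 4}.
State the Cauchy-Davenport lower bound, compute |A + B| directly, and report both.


Cauchy-Davenport: |A + B| ≥ min(p, |A| + |B| - 1) for A, B nonempty in Z/pZ.
|A| = 2, |B| = 2, p = 5.
CD lower bound = min(5, 2 + 2 - 1) = min(5, 3) = 3.
Compute A + B mod 5 directly:
a = 2: 2+2=4, 2+4=1
a = 3: 3+2=0, 3+4=2
A + B = {0, 1, 2, 4}, so |A + B| = 4.
Verify: 4 ≥ 3? Yes ✓.

CD lower bound = 3, actual |A + B| = 4.


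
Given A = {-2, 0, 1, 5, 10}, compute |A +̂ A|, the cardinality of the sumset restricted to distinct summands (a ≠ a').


Restricted sumset: A +̂ A = {a + a' : a ∈ A, a' ∈ A, a ≠ a'}.
Equivalently, take A + A and drop any sum 2a that is achievable ONLY as a + a for a ∈ A (i.e. sums representable only with equal summands).
Enumerate pairs (a, a') with a < a' (symmetric, so each unordered pair gives one sum; this covers all a ≠ a'):
  -2 + 0 = -2
  -2 + 1 = -1
  -2 + 5 = 3
  -2 + 10 = 8
  0 + 1 = 1
  0 + 5 = 5
  0 + 10 = 10
  1 + 5 = 6
  1 + 10 = 11
  5 + 10 = 15
Collected distinct sums: {-2, -1, 1, 3, 5, 6, 8, 10, 11, 15}
|A +̂ A| = 10
(Reference bound: |A +̂ A| ≥ 2|A| - 3 for |A| ≥ 2, with |A| = 5 giving ≥ 7.)

|A +̂ A| = 10


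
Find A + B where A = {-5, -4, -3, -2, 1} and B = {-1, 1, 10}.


A + B = {a + b : a ∈ A, b ∈ B}.
Enumerate all |A|·|B| = 5·3 = 15 pairs (a, b) and collect distinct sums.
a = -5: -5+-1=-6, -5+1=-4, -5+10=5
a = -4: -4+-1=-5, -4+1=-3, -4+10=6
a = -3: -3+-1=-4, -3+1=-2, -3+10=7
a = -2: -2+-1=-3, -2+1=-1, -2+10=8
a = 1: 1+-1=0, 1+1=2, 1+10=11
Collecting distinct sums: A + B = {-6, -5, -4, -3, -2, -1, 0, 2, 5, 6, 7, 8, 11}
|A + B| = 13

A + B = {-6, -5, -4, -3, -2, -1, 0, 2, 5, 6, 7, 8, 11}


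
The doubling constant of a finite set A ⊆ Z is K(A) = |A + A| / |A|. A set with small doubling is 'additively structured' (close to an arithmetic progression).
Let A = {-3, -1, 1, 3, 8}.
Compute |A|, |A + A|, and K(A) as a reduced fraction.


|A| = 5.
Compute A + A by enumerating all 25 pairs.
A + A = {-6, -4, -2, 0, 2, 4, 5, 6, 7, 9, 11, 16}, so |A + A| = 12.
K = |A + A| / |A| = 12/5 (already in lowest terms) ≈ 2.4000.
Reference: AP of size 5 gives K = 9/5 ≈ 1.8000; a fully generic set of size 5 gives K ≈ 3.0000.

|A| = 5, |A + A| = 12, K = 12/5.


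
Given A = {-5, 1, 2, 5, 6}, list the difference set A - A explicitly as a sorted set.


A - A = {a - a' : a, a' ∈ A}.
Compute a - a' for each ordered pair (a, a'):
a = -5: -5--5=0, -5-1=-6, -5-2=-7, -5-5=-10, -5-6=-11
a = 1: 1--5=6, 1-1=0, 1-2=-1, 1-5=-4, 1-6=-5
a = 2: 2--5=7, 2-1=1, 2-2=0, 2-5=-3, 2-6=-4
a = 5: 5--5=10, 5-1=4, 5-2=3, 5-5=0, 5-6=-1
a = 6: 6--5=11, 6-1=5, 6-2=4, 6-5=1, 6-6=0
Collecting distinct values (and noting 0 appears from a-a):
A - A = {-11, -10, -7, -6, -5, -4, -3, -1, 0, 1, 3, 4, 5, 6, 7, 10, 11}
|A - A| = 17

A - A = {-11, -10, -7, -6, -5, -4, -3, -1, 0, 1, 3, 4, 5, 6, 7, 10, 11}


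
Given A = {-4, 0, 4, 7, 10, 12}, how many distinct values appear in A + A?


A + A = {a + a' : a, a' ∈ A}; |A| = 6.
General bounds: 2|A| - 1 ≤ |A + A| ≤ |A|(|A|+1)/2, i.e. 11 ≤ |A + A| ≤ 21.
Lower bound 2|A|-1 is attained iff A is an arithmetic progression.
Enumerate sums a + a' for a ≤ a' (symmetric, so this suffices):
a = -4: -4+-4=-8, -4+0=-4, -4+4=0, -4+7=3, -4+10=6, -4+12=8
a = 0: 0+0=0, 0+4=4, 0+7=7, 0+10=10, 0+12=12
a = 4: 4+4=8, 4+7=11, 4+10=14, 4+12=16
a = 7: 7+7=14, 7+10=17, 7+12=19
a = 10: 10+10=20, 10+12=22
a = 12: 12+12=24
Distinct sums: {-8, -4, 0, 3, 4, 6, 7, 8, 10, 11, 12, 14, 16, 17, 19, 20, 22, 24}
|A + A| = 18

|A + A| = 18


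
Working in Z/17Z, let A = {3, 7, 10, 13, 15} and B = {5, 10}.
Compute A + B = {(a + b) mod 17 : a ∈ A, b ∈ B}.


Work in Z/17Z: reduce every sum a + b modulo 17.
Enumerate all 10 pairs:
a = 3: 3+5=8, 3+10=13
a = 7: 7+5=12, 7+10=0
a = 10: 10+5=15, 10+10=3
a = 13: 13+5=1, 13+10=6
a = 15: 15+5=3, 15+10=8
Distinct residues collected: {0, 1, 3, 6, 8, 12, 13, 15}
|A + B| = 8 (out of 17 total residues).

A + B = {0, 1, 3, 6, 8, 12, 13, 15}


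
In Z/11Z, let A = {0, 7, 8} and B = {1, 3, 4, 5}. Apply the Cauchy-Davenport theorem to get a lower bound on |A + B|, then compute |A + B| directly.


Cauchy-Davenport: |A + B| ≥ min(p, |A| + |B| - 1) for A, B nonempty in Z/pZ.
|A| = 3, |B| = 4, p = 11.
CD lower bound = min(11, 3 + 4 - 1) = min(11, 6) = 6.
Compute A + B mod 11 directly:
a = 0: 0+1=1, 0+3=3, 0+4=4, 0+5=5
a = 7: 7+1=8, 7+3=10, 7+4=0, 7+5=1
a = 8: 8+1=9, 8+3=0, 8+4=1, 8+5=2
A + B = {0, 1, 2, 3, 4, 5, 8, 9, 10}, so |A + B| = 9.
Verify: 9 ≥ 6? Yes ✓.

CD lower bound = 6, actual |A + B| = 9.


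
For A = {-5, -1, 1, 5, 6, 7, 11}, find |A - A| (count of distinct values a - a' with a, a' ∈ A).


A - A = {a - a' : a, a' ∈ A}; |A| = 7.
Bounds: 2|A|-1 ≤ |A - A| ≤ |A|² - |A| + 1, i.e. 13 ≤ |A - A| ≤ 43.
Note: 0 ∈ A - A always (from a - a). The set is symmetric: if d ∈ A - A then -d ∈ A - A.
Enumerate nonzero differences d = a - a' with a > a' (then include -d):
Positive differences: {1, 2, 4, 5, 6, 7, 8, 10, 11, 12, 16}
Full difference set: {0} ∪ (positive diffs) ∪ (negative diffs).
|A - A| = 1 + 2·11 = 23 (matches direct enumeration: 23).

|A - A| = 23


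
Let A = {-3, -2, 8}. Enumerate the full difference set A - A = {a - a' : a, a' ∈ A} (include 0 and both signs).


A - A = {a - a' : a, a' ∈ A}.
Compute a - a' for each ordered pair (a, a'):
a = -3: -3--3=0, -3--2=-1, -3-8=-11
a = -2: -2--3=1, -2--2=0, -2-8=-10
a = 8: 8--3=11, 8--2=10, 8-8=0
Collecting distinct values (and noting 0 appears from a-a):
A - A = {-11, -10, -1, 0, 1, 10, 11}
|A - A| = 7

A - A = {-11, -10, -1, 0, 1, 10, 11}


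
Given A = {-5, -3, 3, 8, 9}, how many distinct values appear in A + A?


A + A = {a + a' : a, a' ∈ A}; |A| = 5.
General bounds: 2|A| - 1 ≤ |A + A| ≤ |A|(|A|+1)/2, i.e. 9 ≤ |A + A| ≤ 15.
Lower bound 2|A|-1 is attained iff A is an arithmetic progression.
Enumerate sums a + a' for a ≤ a' (symmetric, so this suffices):
a = -5: -5+-5=-10, -5+-3=-8, -5+3=-2, -5+8=3, -5+9=4
a = -3: -3+-3=-6, -3+3=0, -3+8=5, -3+9=6
a = 3: 3+3=6, 3+8=11, 3+9=12
a = 8: 8+8=16, 8+9=17
a = 9: 9+9=18
Distinct sums: {-10, -8, -6, -2, 0, 3, 4, 5, 6, 11, 12, 16, 17, 18}
|A + A| = 14

|A + A| = 14


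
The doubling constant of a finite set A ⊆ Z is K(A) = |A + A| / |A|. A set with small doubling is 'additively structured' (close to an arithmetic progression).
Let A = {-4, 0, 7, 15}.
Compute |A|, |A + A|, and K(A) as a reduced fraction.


|A| = 4.
Compute A + A by enumerating all 16 pairs.
A + A = {-8, -4, 0, 3, 7, 11, 14, 15, 22, 30}, so |A + A| = 10.
K = |A + A| / |A| = 10/4 = 5/2 ≈ 2.5000.
Reference: AP of size 4 gives K = 7/4 ≈ 1.7500; a fully generic set of size 4 gives K ≈ 2.5000.

|A| = 4, |A + A| = 10, K = 10/4 = 5/2.


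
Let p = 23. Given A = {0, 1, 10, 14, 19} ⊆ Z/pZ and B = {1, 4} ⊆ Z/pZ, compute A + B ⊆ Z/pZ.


Work in Z/23Z: reduce every sum a + b modulo 23.
Enumerate all 10 pairs:
a = 0: 0+1=1, 0+4=4
a = 1: 1+1=2, 1+4=5
a = 10: 10+1=11, 10+4=14
a = 14: 14+1=15, 14+4=18
a = 19: 19+1=20, 19+4=0
Distinct residues collected: {0, 1, 2, 4, 5, 11, 14, 15, 18, 20}
|A + B| = 10 (out of 23 total residues).

A + B = {0, 1, 2, 4, 5, 11, 14, 15, 18, 20}


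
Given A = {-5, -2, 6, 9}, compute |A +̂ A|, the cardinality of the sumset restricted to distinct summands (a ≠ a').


Restricted sumset: A +̂ A = {a + a' : a ∈ A, a' ∈ A, a ≠ a'}.
Equivalently, take A + A and drop any sum 2a that is achievable ONLY as a + a for a ∈ A (i.e. sums representable only with equal summands).
Enumerate pairs (a, a') with a < a' (symmetric, so each unordered pair gives one sum; this covers all a ≠ a'):
  -5 + -2 = -7
  -5 + 6 = 1
  -5 + 9 = 4
  -2 + 6 = 4
  -2 + 9 = 7
  6 + 9 = 15
Collected distinct sums: {-7, 1, 4, 7, 15}
|A +̂ A| = 5
(Reference bound: |A +̂ A| ≥ 2|A| - 3 for |A| ≥ 2, with |A| = 4 giving ≥ 5.)

|A +̂ A| = 5


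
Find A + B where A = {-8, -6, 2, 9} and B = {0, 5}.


A + B = {a + b : a ∈ A, b ∈ B}.
Enumerate all |A|·|B| = 4·2 = 8 pairs (a, b) and collect distinct sums.
a = -8: -8+0=-8, -8+5=-3
a = -6: -6+0=-6, -6+5=-1
a = 2: 2+0=2, 2+5=7
a = 9: 9+0=9, 9+5=14
Collecting distinct sums: A + B = {-8, -6, -3, -1, 2, 7, 9, 14}
|A + B| = 8

A + B = {-8, -6, -3, -1, 2, 7, 9, 14}


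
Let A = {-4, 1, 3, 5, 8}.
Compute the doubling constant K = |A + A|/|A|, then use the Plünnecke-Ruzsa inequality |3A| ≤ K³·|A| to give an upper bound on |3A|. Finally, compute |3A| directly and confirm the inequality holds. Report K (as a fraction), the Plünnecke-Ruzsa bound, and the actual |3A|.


|A| = 5.
Step 1: Compute A + A by enumerating all 25 pairs.
A + A = {-8, -3, -1, 1, 2, 4, 6, 8, 9, 10, 11, 13, 16}, so |A + A| = 13.
Step 2: Doubling constant K = |A + A|/|A| = 13/5 = 13/5 ≈ 2.6000.
Step 3: Plünnecke-Ruzsa gives |3A| ≤ K³·|A| = (2.6000)³ · 5 ≈ 87.8800.
Step 4: Compute 3A = A + A + A directly by enumerating all triples (a,b,c) ∈ A³; |3A| = 25.
Step 5: Check 25 ≤ 87.8800? Yes ✓.

K = 13/5, Plünnecke-Ruzsa bound K³|A| ≈ 87.8800, |3A| = 25, inequality holds.


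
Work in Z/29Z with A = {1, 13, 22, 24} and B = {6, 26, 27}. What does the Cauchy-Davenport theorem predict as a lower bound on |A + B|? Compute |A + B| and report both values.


Cauchy-Davenport: |A + B| ≥ min(p, |A| + |B| - 1) for A, B nonempty in Z/pZ.
|A| = 4, |B| = 3, p = 29.
CD lower bound = min(29, 4 + 3 - 1) = min(29, 6) = 6.
Compute A + B mod 29 directly:
a = 1: 1+6=7, 1+26=27, 1+27=28
a = 13: 13+6=19, 13+26=10, 13+27=11
a = 22: 22+6=28, 22+26=19, 22+27=20
a = 24: 24+6=1, 24+26=21, 24+27=22
A + B = {1, 7, 10, 11, 19, 20, 21, 22, 27, 28}, so |A + B| = 10.
Verify: 10 ≥ 6? Yes ✓.

CD lower bound = 6, actual |A + B| = 10.


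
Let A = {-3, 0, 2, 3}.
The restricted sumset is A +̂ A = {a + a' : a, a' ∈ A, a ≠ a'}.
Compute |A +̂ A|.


Restricted sumset: A +̂ A = {a + a' : a ∈ A, a' ∈ A, a ≠ a'}.
Equivalently, take A + A and drop any sum 2a that is achievable ONLY as a + a for a ∈ A (i.e. sums representable only with equal summands).
Enumerate pairs (a, a') with a < a' (symmetric, so each unordered pair gives one sum; this covers all a ≠ a'):
  -3 + 0 = -3
  -3 + 2 = -1
  -3 + 3 = 0
  0 + 2 = 2
  0 + 3 = 3
  2 + 3 = 5
Collected distinct sums: {-3, -1, 0, 2, 3, 5}
|A +̂ A| = 6
(Reference bound: |A +̂ A| ≥ 2|A| - 3 for |A| ≥ 2, with |A| = 4 giving ≥ 5.)

|A +̂ A| = 6


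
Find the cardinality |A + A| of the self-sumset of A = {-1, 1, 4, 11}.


A + A = {a + a' : a, a' ∈ A}; |A| = 4.
General bounds: 2|A| - 1 ≤ |A + A| ≤ |A|(|A|+1)/2, i.e. 7 ≤ |A + A| ≤ 10.
Lower bound 2|A|-1 is attained iff A is an arithmetic progression.
Enumerate sums a + a' for a ≤ a' (symmetric, so this suffices):
a = -1: -1+-1=-2, -1+1=0, -1+4=3, -1+11=10
a = 1: 1+1=2, 1+4=5, 1+11=12
a = 4: 4+4=8, 4+11=15
a = 11: 11+11=22
Distinct sums: {-2, 0, 2, 3, 5, 8, 10, 12, 15, 22}
|A + A| = 10

|A + A| = 10


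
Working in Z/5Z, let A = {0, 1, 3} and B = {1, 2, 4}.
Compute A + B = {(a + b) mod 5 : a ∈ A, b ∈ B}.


Work in Z/5Z: reduce every sum a + b modulo 5.
Enumerate all 9 pairs:
a = 0: 0+1=1, 0+2=2, 0+4=4
a = 1: 1+1=2, 1+2=3, 1+4=0
a = 3: 3+1=4, 3+2=0, 3+4=2
Distinct residues collected: {0, 1, 2, 3, 4}
|A + B| = 5 (out of 5 total residues).

A + B = {0, 1, 2, 3, 4}


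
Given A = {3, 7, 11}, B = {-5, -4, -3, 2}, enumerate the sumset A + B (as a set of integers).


A + B = {a + b : a ∈ A, b ∈ B}.
Enumerate all |A|·|B| = 3·4 = 12 pairs (a, b) and collect distinct sums.
a = 3: 3+-5=-2, 3+-4=-1, 3+-3=0, 3+2=5
a = 7: 7+-5=2, 7+-4=3, 7+-3=4, 7+2=9
a = 11: 11+-5=6, 11+-4=7, 11+-3=8, 11+2=13
Collecting distinct sums: A + B = {-2, -1, 0, 2, 3, 4, 5, 6, 7, 8, 9, 13}
|A + B| = 12

A + B = {-2, -1, 0, 2, 3, 4, 5, 6, 7, 8, 9, 13}


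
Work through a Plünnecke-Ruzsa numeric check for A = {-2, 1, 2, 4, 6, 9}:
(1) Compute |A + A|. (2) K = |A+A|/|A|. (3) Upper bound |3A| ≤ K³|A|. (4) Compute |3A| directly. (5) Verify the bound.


|A| = 6.
Step 1: Compute A + A by enumerating all 36 pairs.
A + A = {-4, -1, 0, 2, 3, 4, 5, 6, 7, 8, 10, 11, 12, 13, 15, 18}, so |A + A| = 16.
Step 2: Doubling constant K = |A + A|/|A| = 16/6 = 16/6 ≈ 2.6667.
Step 3: Plünnecke-Ruzsa gives |3A| ≤ K³·|A| = (2.6667)³ · 6 ≈ 113.7778.
Step 4: Compute 3A = A + A + A directly by enumerating all triples (a,b,c) ∈ A³; |3A| = 28.
Step 5: Check 28 ≤ 113.7778? Yes ✓.

K = 16/6, Plünnecke-Ruzsa bound K³|A| ≈ 113.7778, |3A| = 28, inequality holds.


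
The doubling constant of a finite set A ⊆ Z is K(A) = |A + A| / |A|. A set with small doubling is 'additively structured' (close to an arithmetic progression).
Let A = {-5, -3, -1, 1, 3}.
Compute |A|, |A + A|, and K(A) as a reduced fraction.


|A| = 5.
Compute A + A by enumerating all 25 pairs.
A + A = {-10, -8, -6, -4, -2, 0, 2, 4, 6}, so |A + A| = 9.
K = |A + A| / |A| = 9/5 (already in lowest terms) ≈ 1.8000.
Reference: AP of size 5 gives K = 9/5 ≈ 1.8000; a fully generic set of size 5 gives K ≈ 3.0000.

|A| = 5, |A + A| = 9, K = 9/5.


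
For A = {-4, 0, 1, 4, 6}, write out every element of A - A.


A - A = {a - a' : a, a' ∈ A}.
Compute a - a' for each ordered pair (a, a'):
a = -4: -4--4=0, -4-0=-4, -4-1=-5, -4-4=-8, -4-6=-10
a = 0: 0--4=4, 0-0=0, 0-1=-1, 0-4=-4, 0-6=-6
a = 1: 1--4=5, 1-0=1, 1-1=0, 1-4=-3, 1-6=-5
a = 4: 4--4=8, 4-0=4, 4-1=3, 4-4=0, 4-6=-2
a = 6: 6--4=10, 6-0=6, 6-1=5, 6-4=2, 6-6=0
Collecting distinct values (and noting 0 appears from a-a):
A - A = {-10, -8, -6, -5, -4, -3, -2, -1, 0, 1, 2, 3, 4, 5, 6, 8, 10}
|A - A| = 17

A - A = {-10, -8, -6, -5, -4, -3, -2, -1, 0, 1, 2, 3, 4, 5, 6, 8, 10}


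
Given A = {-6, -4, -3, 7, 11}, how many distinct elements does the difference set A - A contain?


A - A = {a - a' : a, a' ∈ A}; |A| = 5.
Bounds: 2|A|-1 ≤ |A - A| ≤ |A|² - |A| + 1, i.e. 9 ≤ |A - A| ≤ 21.
Note: 0 ∈ A - A always (from a - a). The set is symmetric: if d ∈ A - A then -d ∈ A - A.
Enumerate nonzero differences d = a - a' with a > a' (then include -d):
Positive differences: {1, 2, 3, 4, 10, 11, 13, 14, 15, 17}
Full difference set: {0} ∪ (positive diffs) ∪ (negative diffs).
|A - A| = 1 + 2·10 = 21 (matches direct enumeration: 21).

|A - A| = 21


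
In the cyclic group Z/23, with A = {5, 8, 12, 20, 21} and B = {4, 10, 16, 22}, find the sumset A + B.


Work in Z/23Z: reduce every sum a + b modulo 23.
Enumerate all 20 pairs:
a = 5: 5+4=9, 5+10=15, 5+16=21, 5+22=4
a = 8: 8+4=12, 8+10=18, 8+16=1, 8+22=7
a = 12: 12+4=16, 12+10=22, 12+16=5, 12+22=11
a = 20: 20+4=1, 20+10=7, 20+16=13, 20+22=19
a = 21: 21+4=2, 21+10=8, 21+16=14, 21+22=20
Distinct residues collected: {1, 2, 4, 5, 7, 8, 9, 11, 12, 13, 14, 15, 16, 18, 19, 20, 21, 22}
|A + B| = 18 (out of 23 total residues).

A + B = {1, 2, 4, 5, 7, 8, 9, 11, 12, 13, 14, 15, 16, 18, 19, 20, 21, 22}


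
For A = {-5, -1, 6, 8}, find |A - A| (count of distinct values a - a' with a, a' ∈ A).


A - A = {a - a' : a, a' ∈ A}; |A| = 4.
Bounds: 2|A|-1 ≤ |A - A| ≤ |A|² - |A| + 1, i.e. 7 ≤ |A - A| ≤ 13.
Note: 0 ∈ A - A always (from a - a). The set is symmetric: if d ∈ A - A then -d ∈ A - A.
Enumerate nonzero differences d = a - a' with a > a' (then include -d):
Positive differences: {2, 4, 7, 9, 11, 13}
Full difference set: {0} ∪ (positive diffs) ∪ (negative diffs).
|A - A| = 1 + 2·6 = 13 (matches direct enumeration: 13).

|A - A| = 13


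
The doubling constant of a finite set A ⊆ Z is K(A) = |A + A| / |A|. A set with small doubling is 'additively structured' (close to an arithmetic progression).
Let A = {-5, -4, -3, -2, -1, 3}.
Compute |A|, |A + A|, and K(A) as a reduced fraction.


|A| = 6.
Compute A + A by enumerating all 36 pairs.
A + A = {-10, -9, -8, -7, -6, -5, -4, -3, -2, -1, 0, 1, 2, 6}, so |A + A| = 14.
K = |A + A| / |A| = 14/6 = 7/3 ≈ 2.3333.
Reference: AP of size 6 gives K = 11/6 ≈ 1.8333; a fully generic set of size 6 gives K ≈ 3.5000.

|A| = 6, |A + A| = 14, K = 14/6 = 7/3.


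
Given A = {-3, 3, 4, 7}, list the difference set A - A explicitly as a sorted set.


A - A = {a - a' : a, a' ∈ A}.
Compute a - a' for each ordered pair (a, a'):
a = -3: -3--3=0, -3-3=-6, -3-4=-7, -3-7=-10
a = 3: 3--3=6, 3-3=0, 3-4=-1, 3-7=-4
a = 4: 4--3=7, 4-3=1, 4-4=0, 4-7=-3
a = 7: 7--3=10, 7-3=4, 7-4=3, 7-7=0
Collecting distinct values (and noting 0 appears from a-a):
A - A = {-10, -7, -6, -4, -3, -1, 0, 1, 3, 4, 6, 7, 10}
|A - A| = 13

A - A = {-10, -7, -6, -4, -3, -1, 0, 1, 3, 4, 6, 7, 10}


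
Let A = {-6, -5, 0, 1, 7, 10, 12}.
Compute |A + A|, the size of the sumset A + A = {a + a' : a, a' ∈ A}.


A + A = {a + a' : a, a' ∈ A}; |A| = 7.
General bounds: 2|A| - 1 ≤ |A + A| ≤ |A|(|A|+1)/2, i.e. 13 ≤ |A + A| ≤ 28.
Lower bound 2|A|-1 is attained iff A is an arithmetic progression.
Enumerate sums a + a' for a ≤ a' (symmetric, so this suffices):
a = -6: -6+-6=-12, -6+-5=-11, -6+0=-6, -6+1=-5, -6+7=1, -6+10=4, -6+12=6
a = -5: -5+-5=-10, -5+0=-5, -5+1=-4, -5+7=2, -5+10=5, -5+12=7
a = 0: 0+0=0, 0+1=1, 0+7=7, 0+10=10, 0+12=12
a = 1: 1+1=2, 1+7=8, 1+10=11, 1+12=13
a = 7: 7+7=14, 7+10=17, 7+12=19
a = 10: 10+10=20, 10+12=22
a = 12: 12+12=24
Distinct sums: {-12, -11, -10, -6, -5, -4, 0, 1, 2, 4, 5, 6, 7, 8, 10, 11, 12, 13, 14, 17, 19, 20, 22, 24}
|A + A| = 24

|A + A| = 24


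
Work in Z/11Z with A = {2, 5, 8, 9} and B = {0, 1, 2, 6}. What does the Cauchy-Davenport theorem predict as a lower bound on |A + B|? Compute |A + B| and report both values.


Cauchy-Davenport: |A + B| ≥ min(p, |A| + |B| - 1) for A, B nonempty in Z/pZ.
|A| = 4, |B| = 4, p = 11.
CD lower bound = min(11, 4 + 4 - 1) = min(11, 7) = 7.
Compute A + B mod 11 directly:
a = 2: 2+0=2, 2+1=3, 2+2=4, 2+6=8
a = 5: 5+0=5, 5+1=6, 5+2=7, 5+6=0
a = 8: 8+0=8, 8+1=9, 8+2=10, 8+6=3
a = 9: 9+0=9, 9+1=10, 9+2=0, 9+6=4
A + B = {0, 2, 3, 4, 5, 6, 7, 8, 9, 10}, so |A + B| = 10.
Verify: 10 ≥ 7? Yes ✓.

CD lower bound = 7, actual |A + B| = 10.


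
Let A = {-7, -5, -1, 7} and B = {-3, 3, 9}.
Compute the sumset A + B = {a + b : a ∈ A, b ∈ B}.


A + B = {a + b : a ∈ A, b ∈ B}.
Enumerate all |A|·|B| = 4·3 = 12 pairs (a, b) and collect distinct sums.
a = -7: -7+-3=-10, -7+3=-4, -7+9=2
a = -5: -5+-3=-8, -5+3=-2, -5+9=4
a = -1: -1+-3=-4, -1+3=2, -1+9=8
a = 7: 7+-3=4, 7+3=10, 7+9=16
Collecting distinct sums: A + B = {-10, -8, -4, -2, 2, 4, 8, 10, 16}
|A + B| = 9

A + B = {-10, -8, -4, -2, 2, 4, 8, 10, 16}


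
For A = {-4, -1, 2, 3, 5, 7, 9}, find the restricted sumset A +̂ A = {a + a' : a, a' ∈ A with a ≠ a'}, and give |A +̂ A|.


Restricted sumset: A +̂ A = {a + a' : a ∈ A, a' ∈ A, a ≠ a'}.
Equivalently, take A + A and drop any sum 2a that is achievable ONLY as a + a for a ∈ A (i.e. sums representable only with equal summands).
Enumerate pairs (a, a') with a < a' (symmetric, so each unordered pair gives one sum; this covers all a ≠ a'):
  -4 + -1 = -5
  -4 + 2 = -2
  -4 + 3 = -1
  -4 + 5 = 1
  -4 + 7 = 3
  -4 + 9 = 5
  -1 + 2 = 1
  -1 + 3 = 2
  -1 + 5 = 4
  -1 + 7 = 6
  -1 + 9 = 8
  2 + 3 = 5
  2 + 5 = 7
  2 + 7 = 9
  2 + 9 = 11
  3 + 5 = 8
  3 + 7 = 10
  3 + 9 = 12
  5 + 7 = 12
  5 + 9 = 14
  7 + 9 = 16
Collected distinct sums: {-5, -2, -1, 1, 2, 3, 4, 5, 6, 7, 8, 9, 10, 11, 12, 14, 16}
|A +̂ A| = 17
(Reference bound: |A +̂ A| ≥ 2|A| - 3 for |A| ≥ 2, with |A| = 7 giving ≥ 11.)

|A +̂ A| = 17


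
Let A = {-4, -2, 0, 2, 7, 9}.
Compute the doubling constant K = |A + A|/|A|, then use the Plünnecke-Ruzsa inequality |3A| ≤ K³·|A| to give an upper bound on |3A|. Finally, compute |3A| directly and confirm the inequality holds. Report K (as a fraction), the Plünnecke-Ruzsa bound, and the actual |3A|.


|A| = 6.
Step 1: Compute A + A by enumerating all 36 pairs.
A + A = {-8, -6, -4, -2, 0, 2, 3, 4, 5, 7, 9, 11, 14, 16, 18}, so |A + A| = 15.
Step 2: Doubling constant K = |A + A|/|A| = 15/6 = 15/6 ≈ 2.5000.
Step 3: Plünnecke-Ruzsa gives |3A| ≤ K³·|A| = (2.5000)³ · 6 ≈ 93.7500.
Step 4: Compute 3A = A + A + A directly by enumerating all triples (a,b,c) ∈ A³; |3A| = 28.
Step 5: Check 28 ≤ 93.7500? Yes ✓.

K = 15/6, Plünnecke-Ruzsa bound K³|A| ≈ 93.7500, |3A| = 28, inequality holds.


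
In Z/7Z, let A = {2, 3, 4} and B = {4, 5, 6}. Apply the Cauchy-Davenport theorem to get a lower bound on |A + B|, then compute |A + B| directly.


Cauchy-Davenport: |A + B| ≥ min(p, |A| + |B| - 1) for A, B nonempty in Z/pZ.
|A| = 3, |B| = 3, p = 7.
CD lower bound = min(7, 3 + 3 - 1) = min(7, 5) = 5.
Compute A + B mod 7 directly:
a = 2: 2+4=6, 2+5=0, 2+6=1
a = 3: 3+4=0, 3+5=1, 3+6=2
a = 4: 4+4=1, 4+5=2, 4+6=3
A + B = {0, 1, 2, 3, 6}, so |A + B| = 5.
Verify: 5 ≥ 5? Yes ✓.

CD lower bound = 5, actual |A + B| = 5.


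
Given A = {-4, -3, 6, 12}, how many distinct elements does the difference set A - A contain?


A - A = {a - a' : a, a' ∈ A}; |A| = 4.
Bounds: 2|A|-1 ≤ |A - A| ≤ |A|² - |A| + 1, i.e. 7 ≤ |A - A| ≤ 13.
Note: 0 ∈ A - A always (from a - a). The set is symmetric: if d ∈ A - A then -d ∈ A - A.
Enumerate nonzero differences d = a - a' with a > a' (then include -d):
Positive differences: {1, 6, 9, 10, 15, 16}
Full difference set: {0} ∪ (positive diffs) ∪ (negative diffs).
|A - A| = 1 + 2·6 = 13 (matches direct enumeration: 13).

|A - A| = 13


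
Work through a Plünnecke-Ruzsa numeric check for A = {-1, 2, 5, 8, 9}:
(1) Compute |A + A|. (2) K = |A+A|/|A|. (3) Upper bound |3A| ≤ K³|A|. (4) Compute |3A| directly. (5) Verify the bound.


|A| = 5.
Step 1: Compute A + A by enumerating all 25 pairs.
A + A = {-2, 1, 4, 7, 8, 10, 11, 13, 14, 16, 17, 18}, so |A + A| = 12.
Step 2: Doubling constant K = |A + A|/|A| = 12/5 = 12/5 ≈ 2.4000.
Step 3: Plünnecke-Ruzsa gives |3A| ≤ K³·|A| = (2.4000)³ · 5 ≈ 69.1200.
Step 4: Compute 3A = A + A + A directly by enumerating all triples (a,b,c) ∈ A³; |3A| = 22.
Step 5: Check 22 ≤ 69.1200? Yes ✓.

K = 12/5, Plünnecke-Ruzsa bound K³|A| ≈ 69.1200, |3A| = 22, inequality holds.


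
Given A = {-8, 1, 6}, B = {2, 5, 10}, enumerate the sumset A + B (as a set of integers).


A + B = {a + b : a ∈ A, b ∈ B}.
Enumerate all |A|·|B| = 3·3 = 9 pairs (a, b) and collect distinct sums.
a = -8: -8+2=-6, -8+5=-3, -8+10=2
a = 1: 1+2=3, 1+5=6, 1+10=11
a = 6: 6+2=8, 6+5=11, 6+10=16
Collecting distinct sums: A + B = {-6, -3, 2, 3, 6, 8, 11, 16}
|A + B| = 8

A + B = {-6, -3, 2, 3, 6, 8, 11, 16}


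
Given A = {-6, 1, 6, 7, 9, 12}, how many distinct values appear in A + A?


A + A = {a + a' : a, a' ∈ A}; |A| = 6.
General bounds: 2|A| - 1 ≤ |A + A| ≤ |A|(|A|+1)/2, i.e. 11 ≤ |A + A| ≤ 21.
Lower bound 2|A|-1 is attained iff A is an arithmetic progression.
Enumerate sums a + a' for a ≤ a' (symmetric, so this suffices):
a = -6: -6+-6=-12, -6+1=-5, -6+6=0, -6+7=1, -6+9=3, -6+12=6
a = 1: 1+1=2, 1+6=7, 1+7=8, 1+9=10, 1+12=13
a = 6: 6+6=12, 6+7=13, 6+9=15, 6+12=18
a = 7: 7+7=14, 7+9=16, 7+12=19
a = 9: 9+9=18, 9+12=21
a = 12: 12+12=24
Distinct sums: {-12, -5, 0, 1, 2, 3, 6, 7, 8, 10, 12, 13, 14, 15, 16, 18, 19, 21, 24}
|A + A| = 19

|A + A| = 19


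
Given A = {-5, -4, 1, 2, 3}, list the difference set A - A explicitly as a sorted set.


A - A = {a - a' : a, a' ∈ A}.
Compute a - a' for each ordered pair (a, a'):
a = -5: -5--5=0, -5--4=-1, -5-1=-6, -5-2=-7, -5-3=-8
a = -4: -4--5=1, -4--4=0, -4-1=-5, -4-2=-6, -4-3=-7
a = 1: 1--5=6, 1--4=5, 1-1=0, 1-2=-1, 1-3=-2
a = 2: 2--5=7, 2--4=6, 2-1=1, 2-2=0, 2-3=-1
a = 3: 3--5=8, 3--4=7, 3-1=2, 3-2=1, 3-3=0
Collecting distinct values (and noting 0 appears from a-a):
A - A = {-8, -7, -6, -5, -2, -1, 0, 1, 2, 5, 6, 7, 8}
|A - A| = 13

A - A = {-8, -7, -6, -5, -2, -1, 0, 1, 2, 5, 6, 7, 8}


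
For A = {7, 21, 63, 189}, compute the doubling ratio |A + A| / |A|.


|A| = 4.
Compute A + A by enumerating all 16 pairs.
A + A = {14, 28, 42, 70, 84, 126, 196, 210, 252, 378}, so |A + A| = 10.
K = |A + A| / |A| = 10/4 = 5/2 ≈ 2.5000.
Reference: AP of size 4 gives K = 7/4 ≈ 1.7500; a fully generic set of size 4 gives K ≈ 2.5000.

|A| = 4, |A + A| = 10, K = 10/4 = 5/2.


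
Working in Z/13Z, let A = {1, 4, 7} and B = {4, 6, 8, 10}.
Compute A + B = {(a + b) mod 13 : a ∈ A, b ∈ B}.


Work in Z/13Z: reduce every sum a + b modulo 13.
Enumerate all 12 pairs:
a = 1: 1+4=5, 1+6=7, 1+8=9, 1+10=11
a = 4: 4+4=8, 4+6=10, 4+8=12, 4+10=1
a = 7: 7+4=11, 7+6=0, 7+8=2, 7+10=4
Distinct residues collected: {0, 1, 2, 4, 5, 7, 8, 9, 10, 11, 12}
|A + B| = 11 (out of 13 total residues).

A + B = {0, 1, 2, 4, 5, 7, 8, 9, 10, 11, 12}


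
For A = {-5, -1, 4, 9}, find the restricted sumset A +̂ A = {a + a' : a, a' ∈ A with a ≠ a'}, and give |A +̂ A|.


Restricted sumset: A +̂ A = {a + a' : a ∈ A, a' ∈ A, a ≠ a'}.
Equivalently, take A + A and drop any sum 2a that is achievable ONLY as a + a for a ∈ A (i.e. sums representable only with equal summands).
Enumerate pairs (a, a') with a < a' (symmetric, so each unordered pair gives one sum; this covers all a ≠ a'):
  -5 + -1 = -6
  -5 + 4 = -1
  -5 + 9 = 4
  -1 + 4 = 3
  -1 + 9 = 8
  4 + 9 = 13
Collected distinct sums: {-6, -1, 3, 4, 8, 13}
|A +̂ A| = 6
(Reference bound: |A +̂ A| ≥ 2|A| - 3 for |A| ≥ 2, with |A| = 4 giving ≥ 5.)

|A +̂ A| = 6


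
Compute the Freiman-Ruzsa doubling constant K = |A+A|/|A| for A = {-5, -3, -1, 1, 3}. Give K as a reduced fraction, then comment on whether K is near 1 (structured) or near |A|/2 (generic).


|A| = 5.
Compute A + A by enumerating all 25 pairs.
A + A = {-10, -8, -6, -4, -2, 0, 2, 4, 6}, so |A + A| = 9.
K = |A + A| / |A| = 9/5 (already in lowest terms) ≈ 1.8000.
Reference: AP of size 5 gives K = 9/5 ≈ 1.8000; a fully generic set of size 5 gives K ≈ 3.0000.

|A| = 5, |A + A| = 9, K = 9/5.


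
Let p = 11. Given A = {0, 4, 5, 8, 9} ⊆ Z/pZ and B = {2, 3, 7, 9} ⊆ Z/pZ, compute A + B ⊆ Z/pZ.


Work in Z/11Z: reduce every sum a + b modulo 11.
Enumerate all 20 pairs:
a = 0: 0+2=2, 0+3=3, 0+7=7, 0+9=9
a = 4: 4+2=6, 4+3=7, 4+7=0, 4+9=2
a = 5: 5+2=7, 5+3=8, 5+7=1, 5+9=3
a = 8: 8+2=10, 8+3=0, 8+7=4, 8+9=6
a = 9: 9+2=0, 9+3=1, 9+7=5, 9+9=7
Distinct residues collected: {0, 1, 2, 3, 4, 5, 6, 7, 8, 9, 10}
|A + B| = 11 (out of 11 total residues).

A + B = {0, 1, 2, 3, 4, 5, 6, 7, 8, 9, 10}


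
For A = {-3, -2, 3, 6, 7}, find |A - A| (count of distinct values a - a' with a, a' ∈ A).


A - A = {a - a' : a, a' ∈ A}; |A| = 5.
Bounds: 2|A|-1 ≤ |A - A| ≤ |A|² - |A| + 1, i.e. 9 ≤ |A - A| ≤ 21.
Note: 0 ∈ A - A always (from a - a). The set is symmetric: if d ∈ A - A then -d ∈ A - A.
Enumerate nonzero differences d = a - a' with a > a' (then include -d):
Positive differences: {1, 3, 4, 5, 6, 8, 9, 10}
Full difference set: {0} ∪ (positive diffs) ∪ (negative diffs).
|A - A| = 1 + 2·8 = 17 (matches direct enumeration: 17).

|A - A| = 17


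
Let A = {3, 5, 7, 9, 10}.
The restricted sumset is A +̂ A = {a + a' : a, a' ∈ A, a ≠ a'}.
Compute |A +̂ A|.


Restricted sumset: A +̂ A = {a + a' : a ∈ A, a' ∈ A, a ≠ a'}.
Equivalently, take A + A and drop any sum 2a that is achievable ONLY as a + a for a ∈ A (i.e. sums representable only with equal summands).
Enumerate pairs (a, a') with a < a' (symmetric, so each unordered pair gives one sum; this covers all a ≠ a'):
  3 + 5 = 8
  3 + 7 = 10
  3 + 9 = 12
  3 + 10 = 13
  5 + 7 = 12
  5 + 9 = 14
  5 + 10 = 15
  7 + 9 = 16
  7 + 10 = 17
  9 + 10 = 19
Collected distinct sums: {8, 10, 12, 13, 14, 15, 16, 17, 19}
|A +̂ A| = 9
(Reference bound: |A +̂ A| ≥ 2|A| - 3 for |A| ≥ 2, with |A| = 5 giving ≥ 7.)

|A +̂ A| = 9


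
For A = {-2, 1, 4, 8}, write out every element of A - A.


A - A = {a - a' : a, a' ∈ A}.
Compute a - a' for each ordered pair (a, a'):
a = -2: -2--2=0, -2-1=-3, -2-4=-6, -2-8=-10
a = 1: 1--2=3, 1-1=0, 1-4=-3, 1-8=-7
a = 4: 4--2=6, 4-1=3, 4-4=0, 4-8=-4
a = 8: 8--2=10, 8-1=7, 8-4=4, 8-8=0
Collecting distinct values (and noting 0 appears from a-a):
A - A = {-10, -7, -6, -4, -3, 0, 3, 4, 6, 7, 10}
|A - A| = 11

A - A = {-10, -7, -6, -4, -3, 0, 3, 4, 6, 7, 10}


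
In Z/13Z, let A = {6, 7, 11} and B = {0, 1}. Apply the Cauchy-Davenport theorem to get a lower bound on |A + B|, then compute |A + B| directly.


Cauchy-Davenport: |A + B| ≥ min(p, |A| + |B| - 1) for A, B nonempty in Z/pZ.
|A| = 3, |B| = 2, p = 13.
CD lower bound = min(13, 3 + 2 - 1) = min(13, 4) = 4.
Compute A + B mod 13 directly:
a = 6: 6+0=6, 6+1=7
a = 7: 7+0=7, 7+1=8
a = 11: 11+0=11, 11+1=12
A + B = {6, 7, 8, 11, 12}, so |A + B| = 5.
Verify: 5 ≥ 4? Yes ✓.

CD lower bound = 4, actual |A + B| = 5.


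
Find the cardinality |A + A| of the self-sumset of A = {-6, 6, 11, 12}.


A + A = {a + a' : a, a' ∈ A}; |A| = 4.
General bounds: 2|A| - 1 ≤ |A + A| ≤ |A|(|A|+1)/2, i.e. 7 ≤ |A + A| ≤ 10.
Lower bound 2|A|-1 is attained iff A is an arithmetic progression.
Enumerate sums a + a' for a ≤ a' (symmetric, so this suffices):
a = -6: -6+-6=-12, -6+6=0, -6+11=5, -6+12=6
a = 6: 6+6=12, 6+11=17, 6+12=18
a = 11: 11+11=22, 11+12=23
a = 12: 12+12=24
Distinct sums: {-12, 0, 5, 6, 12, 17, 18, 22, 23, 24}
|A + A| = 10

|A + A| = 10


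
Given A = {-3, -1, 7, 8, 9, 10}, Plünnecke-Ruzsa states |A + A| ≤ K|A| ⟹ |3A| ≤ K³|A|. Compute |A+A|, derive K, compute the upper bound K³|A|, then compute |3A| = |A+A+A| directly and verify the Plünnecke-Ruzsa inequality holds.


|A| = 6.
Step 1: Compute A + A by enumerating all 36 pairs.
A + A = {-6, -4, -2, 4, 5, 6, 7, 8, 9, 14, 15, 16, 17, 18, 19, 20}, so |A + A| = 16.
Step 2: Doubling constant K = |A + A|/|A| = 16/6 = 16/6 ≈ 2.6667.
Step 3: Plünnecke-Ruzsa gives |3A| ≤ K³·|A| = (2.6667)³ · 6 ≈ 113.7778.
Step 4: Compute 3A = A + A + A directly by enumerating all triples (a,b,c) ∈ A³; |3A| = 31.
Step 5: Check 31 ≤ 113.7778? Yes ✓.

K = 16/6, Plünnecke-Ruzsa bound K³|A| ≈ 113.7778, |3A| = 31, inequality holds.


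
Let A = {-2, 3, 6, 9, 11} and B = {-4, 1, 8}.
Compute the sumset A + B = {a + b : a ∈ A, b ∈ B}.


A + B = {a + b : a ∈ A, b ∈ B}.
Enumerate all |A|·|B| = 5·3 = 15 pairs (a, b) and collect distinct sums.
a = -2: -2+-4=-6, -2+1=-1, -2+8=6
a = 3: 3+-4=-1, 3+1=4, 3+8=11
a = 6: 6+-4=2, 6+1=7, 6+8=14
a = 9: 9+-4=5, 9+1=10, 9+8=17
a = 11: 11+-4=7, 11+1=12, 11+8=19
Collecting distinct sums: A + B = {-6, -1, 2, 4, 5, 6, 7, 10, 11, 12, 14, 17, 19}
|A + B| = 13

A + B = {-6, -1, 2, 4, 5, 6, 7, 10, 11, 12, 14, 17, 19}


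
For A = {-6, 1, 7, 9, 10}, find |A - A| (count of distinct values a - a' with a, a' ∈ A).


A - A = {a - a' : a, a' ∈ A}; |A| = 5.
Bounds: 2|A|-1 ≤ |A - A| ≤ |A|² - |A| + 1, i.e. 9 ≤ |A - A| ≤ 21.
Note: 0 ∈ A - A always (from a - a). The set is symmetric: if d ∈ A - A then -d ∈ A - A.
Enumerate nonzero differences d = a - a' with a > a' (then include -d):
Positive differences: {1, 2, 3, 6, 7, 8, 9, 13, 15, 16}
Full difference set: {0} ∪ (positive diffs) ∪ (negative diffs).
|A - A| = 1 + 2·10 = 21 (matches direct enumeration: 21).

|A - A| = 21


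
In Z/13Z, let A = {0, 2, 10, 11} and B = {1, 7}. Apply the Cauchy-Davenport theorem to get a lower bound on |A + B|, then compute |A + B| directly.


Cauchy-Davenport: |A + B| ≥ min(p, |A| + |B| - 1) for A, B nonempty in Z/pZ.
|A| = 4, |B| = 2, p = 13.
CD lower bound = min(13, 4 + 2 - 1) = min(13, 5) = 5.
Compute A + B mod 13 directly:
a = 0: 0+1=1, 0+7=7
a = 2: 2+1=3, 2+7=9
a = 10: 10+1=11, 10+7=4
a = 11: 11+1=12, 11+7=5
A + B = {1, 3, 4, 5, 7, 9, 11, 12}, so |A + B| = 8.
Verify: 8 ≥ 5? Yes ✓.

CD lower bound = 5, actual |A + B| = 8.


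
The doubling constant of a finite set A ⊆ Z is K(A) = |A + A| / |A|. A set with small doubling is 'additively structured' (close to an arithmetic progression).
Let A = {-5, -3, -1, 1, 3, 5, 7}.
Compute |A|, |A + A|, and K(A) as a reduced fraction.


|A| = 7.
Compute A + A by enumerating all 49 pairs.
A + A = {-10, -8, -6, -4, -2, 0, 2, 4, 6, 8, 10, 12, 14}, so |A + A| = 13.
K = |A + A| / |A| = 13/7 (already in lowest terms) ≈ 1.8571.
Reference: AP of size 7 gives K = 13/7 ≈ 1.8571; a fully generic set of size 7 gives K ≈ 4.0000.

|A| = 7, |A + A| = 13, K = 13/7.


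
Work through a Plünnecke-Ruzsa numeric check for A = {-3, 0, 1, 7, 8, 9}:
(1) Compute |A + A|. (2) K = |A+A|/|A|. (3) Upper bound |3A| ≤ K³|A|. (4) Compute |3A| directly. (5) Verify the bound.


|A| = 6.
Step 1: Compute A + A by enumerating all 36 pairs.
A + A = {-6, -3, -2, 0, 1, 2, 4, 5, 6, 7, 8, 9, 10, 14, 15, 16, 17, 18}, so |A + A| = 18.
Step 2: Doubling constant K = |A + A|/|A| = 18/6 = 18/6 ≈ 3.0000.
Step 3: Plünnecke-Ruzsa gives |3A| ≤ K³·|A| = (3.0000)³ · 6 ≈ 162.0000.
Step 4: Compute 3A = A + A + A directly by enumerating all triples (a,b,c) ∈ A³; |3A| = 33.
Step 5: Check 33 ≤ 162.0000? Yes ✓.

K = 18/6, Plünnecke-Ruzsa bound K³|A| ≈ 162.0000, |3A| = 33, inequality holds.


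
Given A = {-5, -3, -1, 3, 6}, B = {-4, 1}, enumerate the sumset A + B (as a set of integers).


A + B = {a + b : a ∈ A, b ∈ B}.
Enumerate all |A|·|B| = 5·2 = 10 pairs (a, b) and collect distinct sums.
a = -5: -5+-4=-9, -5+1=-4
a = -3: -3+-4=-7, -3+1=-2
a = -1: -1+-4=-5, -1+1=0
a = 3: 3+-4=-1, 3+1=4
a = 6: 6+-4=2, 6+1=7
Collecting distinct sums: A + B = {-9, -7, -5, -4, -2, -1, 0, 2, 4, 7}
|A + B| = 10

A + B = {-9, -7, -5, -4, -2, -1, 0, 2, 4, 7}


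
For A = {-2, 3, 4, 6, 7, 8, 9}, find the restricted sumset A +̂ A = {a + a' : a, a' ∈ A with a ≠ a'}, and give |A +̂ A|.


Restricted sumset: A +̂ A = {a + a' : a ∈ A, a' ∈ A, a ≠ a'}.
Equivalently, take A + A and drop any sum 2a that is achievable ONLY as a + a for a ∈ A (i.e. sums representable only with equal summands).
Enumerate pairs (a, a') with a < a' (symmetric, so each unordered pair gives one sum; this covers all a ≠ a'):
  -2 + 3 = 1
  -2 + 4 = 2
  -2 + 6 = 4
  -2 + 7 = 5
  -2 + 8 = 6
  -2 + 9 = 7
  3 + 4 = 7
  3 + 6 = 9
  3 + 7 = 10
  3 + 8 = 11
  3 + 9 = 12
  4 + 6 = 10
  4 + 7 = 11
  4 + 8 = 12
  4 + 9 = 13
  6 + 7 = 13
  6 + 8 = 14
  6 + 9 = 15
  7 + 8 = 15
  7 + 9 = 16
  8 + 9 = 17
Collected distinct sums: {1, 2, 4, 5, 6, 7, 9, 10, 11, 12, 13, 14, 15, 16, 17}
|A +̂ A| = 15
(Reference bound: |A +̂ A| ≥ 2|A| - 3 for |A| ≥ 2, with |A| = 7 giving ≥ 11.)

|A +̂ A| = 15
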